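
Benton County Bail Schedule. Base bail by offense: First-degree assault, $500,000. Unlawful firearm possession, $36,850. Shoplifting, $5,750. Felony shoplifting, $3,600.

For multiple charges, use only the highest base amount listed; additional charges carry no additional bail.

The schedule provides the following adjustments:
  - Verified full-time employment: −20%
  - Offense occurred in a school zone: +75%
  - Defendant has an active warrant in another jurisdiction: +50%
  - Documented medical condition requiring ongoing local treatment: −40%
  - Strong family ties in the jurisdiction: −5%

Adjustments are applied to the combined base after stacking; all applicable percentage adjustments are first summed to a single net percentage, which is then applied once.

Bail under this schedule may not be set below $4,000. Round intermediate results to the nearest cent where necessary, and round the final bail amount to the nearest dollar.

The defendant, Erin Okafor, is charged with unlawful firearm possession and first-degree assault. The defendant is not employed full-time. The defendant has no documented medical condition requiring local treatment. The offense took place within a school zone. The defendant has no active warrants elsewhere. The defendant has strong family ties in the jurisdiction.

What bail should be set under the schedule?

Base amounts from the schedule: unlawful firearm possession $36,850; first-degree assault $500,000.
Stacking rule: use the highest base only. Highest is first-degree assault at $500,000. Combined base = $500,000.
Net percentage adjustment: +75% −5% = +70%. $500,000 × 1.7 = $850,000.
$850,000 is at or above the $4,000 minimum.

$850,000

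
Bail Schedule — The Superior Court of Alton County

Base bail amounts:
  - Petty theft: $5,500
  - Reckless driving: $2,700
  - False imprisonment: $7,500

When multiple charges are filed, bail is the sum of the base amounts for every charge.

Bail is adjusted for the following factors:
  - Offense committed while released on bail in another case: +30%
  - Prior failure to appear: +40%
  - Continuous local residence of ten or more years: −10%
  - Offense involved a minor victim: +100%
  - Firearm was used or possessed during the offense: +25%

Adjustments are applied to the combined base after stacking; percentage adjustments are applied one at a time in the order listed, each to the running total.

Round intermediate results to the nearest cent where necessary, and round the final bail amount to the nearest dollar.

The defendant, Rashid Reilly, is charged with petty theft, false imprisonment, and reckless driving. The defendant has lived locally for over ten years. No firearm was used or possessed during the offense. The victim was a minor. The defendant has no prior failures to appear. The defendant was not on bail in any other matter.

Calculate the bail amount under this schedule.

Base amounts from the schedule: petty theft $5,500; false imprisonment $7,500; reckless driving $2,700.
Stacking rule: sum of all bases. $5,500 + $7,500 + $2,700 = $15,700.
Continuous local residence of ten or more years (−10%): $15,700 × 0.9 = $14,130.
Offense involved a minor victim (+100%): $14,130 × 2 = $28,260.

$28,260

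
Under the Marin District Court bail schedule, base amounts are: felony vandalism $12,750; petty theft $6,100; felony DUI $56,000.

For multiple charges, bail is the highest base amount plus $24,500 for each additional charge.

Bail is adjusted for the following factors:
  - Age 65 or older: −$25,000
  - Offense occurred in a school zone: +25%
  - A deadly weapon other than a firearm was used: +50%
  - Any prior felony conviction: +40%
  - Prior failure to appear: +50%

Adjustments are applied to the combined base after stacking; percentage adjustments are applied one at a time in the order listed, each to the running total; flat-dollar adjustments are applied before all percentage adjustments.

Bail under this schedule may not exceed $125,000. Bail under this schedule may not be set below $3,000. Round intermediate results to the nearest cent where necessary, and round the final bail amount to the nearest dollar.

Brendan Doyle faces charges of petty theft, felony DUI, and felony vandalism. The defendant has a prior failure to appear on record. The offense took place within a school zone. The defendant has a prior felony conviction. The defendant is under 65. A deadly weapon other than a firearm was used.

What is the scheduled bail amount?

Base amounts from the schedule: petty theft $6,100; felony DUI $56,000; felony vandalism $12,750.
Stacking rule: highest base plus $24,500 per additional charge. Highest is felony DUI at $56,000; 2 additional charges → +$49,000. Combined base = $105,000.
Offense occurred in a school zone (+25%): $105,000 × 1.25 = $131,250.
A deadly weapon other than a firearm was used (+50%): $131,250 × 1.5 = $196,875.
Any prior felony conviction (+40%): $196,875 × 1.4 = $275,625.
Prior failure to appear (+50%): $275,625 × 1.5 = $413,437.50.
Result $413,437.50 exceeds the maximum of $125,000; bail is capped at $125,000.
$125,000 is at or above the $3,000 minimum.

$125,000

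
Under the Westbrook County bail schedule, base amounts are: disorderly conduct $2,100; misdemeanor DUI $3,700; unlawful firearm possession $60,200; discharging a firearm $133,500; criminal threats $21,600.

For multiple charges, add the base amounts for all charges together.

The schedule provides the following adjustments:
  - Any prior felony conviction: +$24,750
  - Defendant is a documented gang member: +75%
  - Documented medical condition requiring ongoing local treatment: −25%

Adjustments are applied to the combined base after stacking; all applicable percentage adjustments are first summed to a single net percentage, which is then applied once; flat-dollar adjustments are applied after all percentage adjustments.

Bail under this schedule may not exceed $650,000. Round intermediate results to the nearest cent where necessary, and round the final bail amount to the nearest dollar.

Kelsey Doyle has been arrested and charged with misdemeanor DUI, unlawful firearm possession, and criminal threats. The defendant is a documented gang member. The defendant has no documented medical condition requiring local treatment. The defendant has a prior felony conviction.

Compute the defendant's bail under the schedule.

Base amounts from the schedule: misdemeanor DUI $3,700; unlawful firearm possession $60,200; criminal threats $21,600.
Stacking rule: sum of all bases. $3,700 + $60,200 + $21,600 = $85,500.
Defendant is a documented gang member (+75%): $85,500 × 1.75 = $149,625.
Any prior felony conviction (+$24,750 flat): $149,625 + $24,750 = $174,375.
$174,375 is within the $650,000 maximum.

$174,375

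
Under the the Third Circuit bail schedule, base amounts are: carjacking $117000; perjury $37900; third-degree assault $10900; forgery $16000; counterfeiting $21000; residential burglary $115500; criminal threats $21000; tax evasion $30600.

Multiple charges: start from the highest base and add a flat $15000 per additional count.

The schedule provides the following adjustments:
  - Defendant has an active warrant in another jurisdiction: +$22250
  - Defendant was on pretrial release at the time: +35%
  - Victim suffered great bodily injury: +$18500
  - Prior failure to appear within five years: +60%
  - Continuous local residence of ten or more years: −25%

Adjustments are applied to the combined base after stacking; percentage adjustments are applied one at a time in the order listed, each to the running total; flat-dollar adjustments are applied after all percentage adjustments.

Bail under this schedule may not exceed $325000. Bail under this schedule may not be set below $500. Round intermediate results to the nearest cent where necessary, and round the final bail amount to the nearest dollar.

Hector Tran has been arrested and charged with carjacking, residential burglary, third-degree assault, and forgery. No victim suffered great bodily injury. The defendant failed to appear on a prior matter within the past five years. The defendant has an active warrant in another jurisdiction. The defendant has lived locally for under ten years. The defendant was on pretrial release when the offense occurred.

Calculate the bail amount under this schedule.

$325000

Base amounts from the schedule: carjacking $117000; residential burglary $115500; third-degree assault $10900; forgery $16000.
Stacking rule: highest base plus $15000 per additional charge. Highest is carjacking at $117000; 3 additional charges → +$45000. Combined base = $162000.
Defendant was on pretrial release at the time (+35%): $162000 × 1.35 = $218700.
Prior failure to appear within five years (+60%): $218700 × 1.6 = $349920.
Defendant has an active warrant in another jurisdiction (+$22250 flat): $349920 + $22250 = $372170.
Result $372170 exceeds the maximum of $325000; bail is capped at $325000.
$325000 is at or above the $500 minimum.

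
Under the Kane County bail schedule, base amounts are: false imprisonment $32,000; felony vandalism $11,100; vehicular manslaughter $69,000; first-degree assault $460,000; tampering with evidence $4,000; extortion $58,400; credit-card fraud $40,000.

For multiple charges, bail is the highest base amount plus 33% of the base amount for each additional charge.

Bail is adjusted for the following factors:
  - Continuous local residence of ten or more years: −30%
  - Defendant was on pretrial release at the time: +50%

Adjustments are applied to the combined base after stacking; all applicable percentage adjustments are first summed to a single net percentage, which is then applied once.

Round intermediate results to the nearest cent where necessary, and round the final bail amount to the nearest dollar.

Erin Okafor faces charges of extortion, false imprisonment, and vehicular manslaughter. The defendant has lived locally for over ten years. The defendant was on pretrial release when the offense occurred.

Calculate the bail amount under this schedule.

Base amounts from the schedule: extortion $58,400; false imprisonment $32,000; vehicular manslaughter $69,000.
Stacking rule: highest base plus 33% of each additional charge. Highest is vehicular manslaughter at $69,000. Additional: $58,400 × 33% = $19,272; $32,000 × 33% = $10,560. Combined base = $69,000 + $29,832 = $98,832.
Net percentage adjustment: −30% +50% = +20%. $98,832 × 1.2 = $118,598.40.
Rounded to the nearest dollar: $118,598.

$118,598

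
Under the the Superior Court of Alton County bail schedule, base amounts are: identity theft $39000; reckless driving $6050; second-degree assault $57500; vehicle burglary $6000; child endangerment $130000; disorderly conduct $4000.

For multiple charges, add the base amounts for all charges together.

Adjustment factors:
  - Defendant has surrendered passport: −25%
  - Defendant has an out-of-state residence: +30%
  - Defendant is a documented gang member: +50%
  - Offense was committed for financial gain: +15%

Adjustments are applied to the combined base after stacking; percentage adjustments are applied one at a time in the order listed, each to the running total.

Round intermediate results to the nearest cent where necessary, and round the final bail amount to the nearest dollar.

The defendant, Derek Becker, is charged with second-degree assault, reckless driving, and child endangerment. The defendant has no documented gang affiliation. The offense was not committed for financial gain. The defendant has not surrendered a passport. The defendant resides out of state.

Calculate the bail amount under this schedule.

Base amounts from the schedule: second-degree assault $57500; reckless driving $6050; child endangerment $130000.
Stacking rule: sum of all bases. $57500 + $6050 + $130000 = $193550.
Defendant has an out-of-state residence (+30%): $193550 × 1.3 = $251615.

$251615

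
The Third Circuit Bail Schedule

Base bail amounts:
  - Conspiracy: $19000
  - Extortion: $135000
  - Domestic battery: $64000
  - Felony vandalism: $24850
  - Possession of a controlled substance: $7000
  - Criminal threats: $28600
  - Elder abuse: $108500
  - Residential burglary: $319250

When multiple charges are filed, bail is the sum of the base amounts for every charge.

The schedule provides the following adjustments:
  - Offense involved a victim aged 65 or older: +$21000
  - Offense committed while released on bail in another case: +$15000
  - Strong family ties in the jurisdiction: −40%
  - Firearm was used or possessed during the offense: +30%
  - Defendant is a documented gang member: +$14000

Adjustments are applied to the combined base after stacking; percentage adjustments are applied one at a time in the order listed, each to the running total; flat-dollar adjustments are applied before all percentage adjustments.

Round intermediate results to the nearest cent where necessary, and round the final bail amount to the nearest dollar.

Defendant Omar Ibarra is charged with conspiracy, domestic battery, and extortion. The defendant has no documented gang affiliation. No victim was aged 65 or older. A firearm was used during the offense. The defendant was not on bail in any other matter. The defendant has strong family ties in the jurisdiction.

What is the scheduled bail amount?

$170040

Base amounts from the schedule: conspiracy $19000; domestic battery $64000; extortion $135000.
Stacking rule: sum of all bases. $19000 + $64000 + $135000 = $218000.
Strong family ties in the jurisdiction (−40%): $218000 × 0.6 = $130800.
Firearm was used or possessed during the offense (+30%): $130800 × 1.3 = $170040.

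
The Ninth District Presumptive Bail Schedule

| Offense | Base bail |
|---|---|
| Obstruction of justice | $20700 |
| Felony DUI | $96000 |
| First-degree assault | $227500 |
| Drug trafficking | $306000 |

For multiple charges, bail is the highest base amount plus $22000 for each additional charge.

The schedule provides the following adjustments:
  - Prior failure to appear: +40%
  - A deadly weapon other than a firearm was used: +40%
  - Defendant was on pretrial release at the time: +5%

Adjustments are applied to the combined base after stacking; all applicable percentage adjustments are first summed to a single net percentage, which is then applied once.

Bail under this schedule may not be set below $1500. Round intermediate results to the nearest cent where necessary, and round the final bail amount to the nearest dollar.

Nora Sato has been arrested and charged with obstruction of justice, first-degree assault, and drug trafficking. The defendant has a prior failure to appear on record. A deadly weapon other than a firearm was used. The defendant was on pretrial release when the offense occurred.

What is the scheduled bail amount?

$647500

Base amounts from the schedule: obstruction of justice $20700; first-degree assault $227500; drug trafficking $306000.
Stacking rule: highest base plus $22000 per additional charge. Highest is drug trafficking at $306000; 2 additional charges → +$44000. Combined base = $350000.
Net percentage adjustment: +40% +40% +5% = +85%. $350000 × 1.85 = $647500.
$647500 is at or above the $1500 minimum.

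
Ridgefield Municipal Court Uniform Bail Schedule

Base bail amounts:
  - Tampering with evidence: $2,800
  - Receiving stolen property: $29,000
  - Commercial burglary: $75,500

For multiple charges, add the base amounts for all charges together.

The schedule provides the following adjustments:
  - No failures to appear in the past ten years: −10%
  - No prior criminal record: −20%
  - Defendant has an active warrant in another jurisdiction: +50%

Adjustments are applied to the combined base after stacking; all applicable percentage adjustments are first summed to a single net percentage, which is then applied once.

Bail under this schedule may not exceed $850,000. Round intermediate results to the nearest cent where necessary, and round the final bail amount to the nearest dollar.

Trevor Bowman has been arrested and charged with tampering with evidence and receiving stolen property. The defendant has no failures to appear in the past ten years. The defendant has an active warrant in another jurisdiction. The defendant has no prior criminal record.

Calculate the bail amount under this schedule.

$38,160

Base amounts from the schedule: tampering with evidence $2,800; receiving stolen property $29,000.
Stacking rule: sum of all bases. $2,800 + $29,000 = $31,800.
Net percentage adjustment: −10% −20% +50% = +20%. $31,800 × 1.2 = $38,160.
$38,160 is within the $850,000 maximum.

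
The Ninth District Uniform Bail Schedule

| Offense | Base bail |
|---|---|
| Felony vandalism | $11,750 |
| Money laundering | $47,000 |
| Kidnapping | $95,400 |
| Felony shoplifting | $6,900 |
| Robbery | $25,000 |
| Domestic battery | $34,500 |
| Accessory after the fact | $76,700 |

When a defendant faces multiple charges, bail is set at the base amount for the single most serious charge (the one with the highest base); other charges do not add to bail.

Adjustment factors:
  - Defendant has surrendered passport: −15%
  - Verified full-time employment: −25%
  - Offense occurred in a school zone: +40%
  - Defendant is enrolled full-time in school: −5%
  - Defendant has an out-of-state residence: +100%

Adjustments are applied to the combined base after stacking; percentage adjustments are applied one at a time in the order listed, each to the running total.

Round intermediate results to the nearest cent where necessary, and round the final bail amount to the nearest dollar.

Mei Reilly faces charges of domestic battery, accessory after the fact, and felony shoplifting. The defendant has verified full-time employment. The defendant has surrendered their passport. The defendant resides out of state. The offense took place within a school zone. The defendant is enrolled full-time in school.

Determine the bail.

$130,064

Base amounts from the schedule: domestic battery $34,500; accessory after the fact $76,700; felony shoplifting $6,900.
Stacking rule: use the highest base only. Highest is accessory after the fact at $76,700. Combined base = $76,700.
Defendant has surrendered passport (−15%): $76,700 × 0.85 = $65,195.
Verified full-time employment (−25%): $65,195 × 0.75 = $48,896.25.
Offense occurred in a school zone (+40%): $48,896.25 × 1.4 = $68,454.75.
Defendant is enrolled full-time in school (−5%): $68,454.75 × 0.95 = $65,032.01.
Defendant has an out-of-state residence (+100%): $65,032.01 × 2 = $130,064.02.
Rounded to the nearest dollar: $130,064.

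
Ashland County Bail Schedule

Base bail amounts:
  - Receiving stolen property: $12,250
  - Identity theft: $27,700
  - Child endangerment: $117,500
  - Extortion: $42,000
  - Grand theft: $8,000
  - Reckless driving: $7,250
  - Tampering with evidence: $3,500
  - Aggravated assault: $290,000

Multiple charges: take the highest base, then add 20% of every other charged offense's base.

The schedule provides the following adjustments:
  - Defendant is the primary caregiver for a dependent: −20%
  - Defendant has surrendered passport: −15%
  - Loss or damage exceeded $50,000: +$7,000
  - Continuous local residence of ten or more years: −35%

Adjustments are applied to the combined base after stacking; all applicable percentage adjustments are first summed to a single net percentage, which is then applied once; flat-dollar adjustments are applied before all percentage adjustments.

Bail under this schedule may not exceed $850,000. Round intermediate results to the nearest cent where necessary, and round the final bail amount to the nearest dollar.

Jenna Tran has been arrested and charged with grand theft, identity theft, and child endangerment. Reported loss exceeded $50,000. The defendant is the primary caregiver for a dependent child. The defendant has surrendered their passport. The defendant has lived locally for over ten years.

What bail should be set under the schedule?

$39,492

Base amounts from the schedule: grand theft $8,000; identity theft $27,700; child endangerment $117,500.
Stacking rule: highest base plus 20% of each additional charge. Highest is child endangerment at $117,500. Additional: $8,000 × 20% = $1,600; $27,700 × 20% = $5,540. Combined base = $117,500 + $7,140 = $124,640.
Loss or damage exceeded $50,000 (+$7,000 flat): $124,640 + $7,000 = $131,640.
Net percentage adjustment: −20% −15% −35% = −70%. $131,640 × 0.3 = $39,492.
$39,492 is within the $850,000 maximum.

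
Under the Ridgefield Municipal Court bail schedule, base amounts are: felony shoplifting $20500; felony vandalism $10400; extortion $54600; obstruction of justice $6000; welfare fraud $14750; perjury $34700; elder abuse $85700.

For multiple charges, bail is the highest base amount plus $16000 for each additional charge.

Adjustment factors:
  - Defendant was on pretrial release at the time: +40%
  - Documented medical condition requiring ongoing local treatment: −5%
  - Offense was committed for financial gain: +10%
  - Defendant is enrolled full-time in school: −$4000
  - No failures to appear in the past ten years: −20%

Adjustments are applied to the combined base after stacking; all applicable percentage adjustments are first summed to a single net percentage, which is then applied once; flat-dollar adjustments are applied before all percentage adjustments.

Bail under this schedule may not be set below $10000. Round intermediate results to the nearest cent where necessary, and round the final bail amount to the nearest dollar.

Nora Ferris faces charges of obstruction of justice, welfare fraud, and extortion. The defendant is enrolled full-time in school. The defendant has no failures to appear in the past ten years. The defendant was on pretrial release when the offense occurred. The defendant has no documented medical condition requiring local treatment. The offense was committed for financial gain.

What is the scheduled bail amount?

Base amounts from the schedule: obstruction of justice $6000; welfare fraud $14750; extortion $54600.
Stacking rule: highest base plus $16000 per additional charge. Highest is extortion at $54600; 2 additional charges → +$32000. Combined base = $86600.
Defendant is enrolled full-time in school (−$4000 flat): $86600 − $4000 = $82600.
Net percentage adjustment: +40% +10% −20% = +30%. $82600 × 1.3 = $107380.
$107380 is at or above the $10000 minimum.

$107380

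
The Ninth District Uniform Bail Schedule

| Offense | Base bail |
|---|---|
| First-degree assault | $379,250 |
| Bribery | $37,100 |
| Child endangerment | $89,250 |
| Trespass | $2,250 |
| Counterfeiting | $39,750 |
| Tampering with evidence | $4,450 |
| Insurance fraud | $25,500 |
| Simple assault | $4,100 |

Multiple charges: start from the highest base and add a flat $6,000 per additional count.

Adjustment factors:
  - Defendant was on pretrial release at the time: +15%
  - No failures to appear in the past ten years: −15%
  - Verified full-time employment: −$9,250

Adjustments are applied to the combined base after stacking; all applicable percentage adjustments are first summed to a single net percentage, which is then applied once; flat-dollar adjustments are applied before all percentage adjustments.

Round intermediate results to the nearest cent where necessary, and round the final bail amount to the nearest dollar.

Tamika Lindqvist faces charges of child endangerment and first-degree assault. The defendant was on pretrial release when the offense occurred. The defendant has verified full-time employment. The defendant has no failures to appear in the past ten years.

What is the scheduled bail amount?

Base amounts from the schedule: child endangerment $89,250; first-degree assault $379,250.
Stacking rule: highest base plus $6,000 per additional charge. Highest is first-degree assault at $379,250; 1 additional charge → +$6,000. Combined base = $385,250.
Verified full-time employment (−$9,250 flat): $385,250 − $9,250 = $376,000.
Net percentage adjustment: +15% −15% = +0%. $376,000 × 1 = $376,000.

$376,000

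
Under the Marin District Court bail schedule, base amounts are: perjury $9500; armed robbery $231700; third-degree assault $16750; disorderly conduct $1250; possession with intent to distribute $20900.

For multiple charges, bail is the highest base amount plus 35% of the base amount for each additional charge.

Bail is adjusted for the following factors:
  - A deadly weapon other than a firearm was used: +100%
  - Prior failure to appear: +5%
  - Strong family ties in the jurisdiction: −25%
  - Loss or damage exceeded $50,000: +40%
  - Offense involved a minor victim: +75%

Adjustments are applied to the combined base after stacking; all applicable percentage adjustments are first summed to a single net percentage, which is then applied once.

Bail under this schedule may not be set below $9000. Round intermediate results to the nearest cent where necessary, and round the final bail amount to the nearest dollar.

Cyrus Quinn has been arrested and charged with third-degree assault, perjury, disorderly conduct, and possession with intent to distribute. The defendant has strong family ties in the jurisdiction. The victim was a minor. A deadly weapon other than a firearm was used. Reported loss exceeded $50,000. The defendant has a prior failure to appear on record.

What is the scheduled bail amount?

Base amounts from the schedule: third-degree assault $16750; perjury $9500; disorderly conduct $1250; possession with intent to distribute $20900.
Stacking rule: highest base plus 35% of each additional charge. Highest is possession with intent to distribute at $20900. Additional: $16750 × 35% = $5862.50; $9500 × 35% = $3325; $1250 × 35% = $437.50. Combined base = $20900 + $9625 = $30525.
Net percentage adjustment: +100% +5% −25% +40% +75% = +195%. $30525 × 2.95 = $90048.75.
$90048.75 is at or above the $9000 minimum.
Rounded to the nearest dollar: $90049.

$90049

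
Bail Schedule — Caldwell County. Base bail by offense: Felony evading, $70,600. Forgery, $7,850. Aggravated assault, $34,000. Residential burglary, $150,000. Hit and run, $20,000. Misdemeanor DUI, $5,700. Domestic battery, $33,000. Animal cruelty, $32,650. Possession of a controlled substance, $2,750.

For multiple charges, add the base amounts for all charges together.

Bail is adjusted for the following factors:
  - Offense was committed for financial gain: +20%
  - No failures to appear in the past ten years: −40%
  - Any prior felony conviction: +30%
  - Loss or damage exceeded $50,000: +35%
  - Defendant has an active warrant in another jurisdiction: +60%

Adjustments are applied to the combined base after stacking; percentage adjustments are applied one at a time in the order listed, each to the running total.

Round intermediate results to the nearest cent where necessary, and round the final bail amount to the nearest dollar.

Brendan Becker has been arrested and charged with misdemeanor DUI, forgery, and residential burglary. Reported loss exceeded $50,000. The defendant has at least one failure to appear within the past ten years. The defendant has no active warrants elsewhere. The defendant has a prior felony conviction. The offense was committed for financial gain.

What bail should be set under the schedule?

Base amounts from the schedule: misdemeanor DUI $5,700; forgery $7,850; residential burglary $150,000.
Stacking rule: sum of all bases. $5,700 + $7,850 + $150,000 = $163,550.
Offense was committed for financial gain (+20%): $163,550 × 1.2 = $196,260.
Any prior felony conviction (+30%): $196,260 × 1.3 = $255,138.
Loss or damage exceeded $50,000 (+35%): $255,138 × 1.35 = $344,436.30.
Rounded to the nearest dollar: $344,436.

$344,436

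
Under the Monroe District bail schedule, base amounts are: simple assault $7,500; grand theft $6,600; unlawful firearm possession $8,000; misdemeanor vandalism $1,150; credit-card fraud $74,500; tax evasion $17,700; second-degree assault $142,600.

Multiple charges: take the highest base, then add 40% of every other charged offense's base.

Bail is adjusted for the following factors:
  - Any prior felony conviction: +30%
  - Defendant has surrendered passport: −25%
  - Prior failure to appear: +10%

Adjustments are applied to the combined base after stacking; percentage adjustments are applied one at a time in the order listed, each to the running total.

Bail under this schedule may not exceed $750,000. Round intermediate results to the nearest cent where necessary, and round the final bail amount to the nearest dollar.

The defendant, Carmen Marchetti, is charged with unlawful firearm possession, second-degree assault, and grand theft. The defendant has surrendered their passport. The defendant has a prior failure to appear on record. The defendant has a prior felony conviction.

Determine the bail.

Base amounts from the schedule: unlawful firearm possession $8,000; second-degree assault $142,600; grand theft $6,600.
Stacking rule: highest base plus 40% of each additional charge. Highest is second-degree assault at $142,600. Additional: $8,000 × 40% = $3,200; $6,600 × 40% = $2,640. Combined base = $142,600 + $5,840 = $148,440.
Any prior felony conviction (+30%): $148,440 × 1.3 = $192,972.
Defendant has surrendered passport (−25%): $192,972 × 0.75 = $144,729.
Prior failure to appear (+10%): $144,729 × 1.1 = $159,201.90.
$159,201.90 is within the $750,000 maximum.
Rounded to the nearest dollar: $159,202.

$159,202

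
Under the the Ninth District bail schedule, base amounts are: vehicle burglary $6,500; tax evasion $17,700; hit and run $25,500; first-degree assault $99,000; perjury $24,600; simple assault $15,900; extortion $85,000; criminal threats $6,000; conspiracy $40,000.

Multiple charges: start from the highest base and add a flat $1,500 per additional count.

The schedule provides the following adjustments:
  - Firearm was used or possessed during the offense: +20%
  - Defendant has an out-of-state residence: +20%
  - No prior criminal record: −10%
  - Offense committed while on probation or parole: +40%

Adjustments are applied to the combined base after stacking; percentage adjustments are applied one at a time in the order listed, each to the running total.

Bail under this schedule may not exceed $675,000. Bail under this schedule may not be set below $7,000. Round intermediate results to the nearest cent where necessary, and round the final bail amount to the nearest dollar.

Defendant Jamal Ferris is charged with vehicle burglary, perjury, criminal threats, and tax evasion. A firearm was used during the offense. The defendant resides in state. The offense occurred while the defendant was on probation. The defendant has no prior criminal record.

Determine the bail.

Base amounts from the schedule: vehicle burglary $6,500; perjury $24,600; criminal threats $6,000; tax evasion $17,700.
Stacking rule: highest base plus $1,500 per additional charge. Highest is perjury at $24,600; 3 additional charges → +$4,500. Combined base = $29,100.
Firearm was used or possessed during the offense (+20%): $29,100 × 1.2 = $34,920.
No prior criminal record (−10%): $34,920 × 0.9 = $31,428.
Offense committed while on probation or parole (+40%): $31,428 × 1.4 = $43,999.20.
$43,999.20 is within the $675,000 maximum.
$43,999.20 is at or above the $7,000 minimum.
Rounded to the nearest dollar: $43,999.

$43,999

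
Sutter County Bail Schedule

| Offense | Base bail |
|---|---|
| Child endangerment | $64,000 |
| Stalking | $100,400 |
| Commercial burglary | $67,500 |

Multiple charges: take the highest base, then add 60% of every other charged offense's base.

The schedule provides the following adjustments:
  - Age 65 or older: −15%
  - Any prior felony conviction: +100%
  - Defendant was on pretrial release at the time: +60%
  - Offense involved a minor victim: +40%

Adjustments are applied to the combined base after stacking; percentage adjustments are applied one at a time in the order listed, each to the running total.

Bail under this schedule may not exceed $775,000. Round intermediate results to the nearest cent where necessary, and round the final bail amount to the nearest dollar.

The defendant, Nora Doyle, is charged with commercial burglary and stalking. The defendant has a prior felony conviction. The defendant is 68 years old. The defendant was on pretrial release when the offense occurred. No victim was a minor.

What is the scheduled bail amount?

Base amounts from the schedule: commercial burglary $67,500; stalking $100,400.
Stacking rule: highest base plus 60% of each additional charge. Highest is stalking at $100,400. Additional: $67,500 × 60% = $40,500. Combined base = $100,400 + $40,500 = $140,900.
Age 65 or older (−15%): $140,900 × 0.85 = $119,765.
Any prior felony conviction (+100%): $119,765 × 2 = $239,530.
Defendant was on pretrial release at the time (+60%): $239,530 × 1.6 = $383,248.
$383,248 is within the $775,000 maximum.

$383,248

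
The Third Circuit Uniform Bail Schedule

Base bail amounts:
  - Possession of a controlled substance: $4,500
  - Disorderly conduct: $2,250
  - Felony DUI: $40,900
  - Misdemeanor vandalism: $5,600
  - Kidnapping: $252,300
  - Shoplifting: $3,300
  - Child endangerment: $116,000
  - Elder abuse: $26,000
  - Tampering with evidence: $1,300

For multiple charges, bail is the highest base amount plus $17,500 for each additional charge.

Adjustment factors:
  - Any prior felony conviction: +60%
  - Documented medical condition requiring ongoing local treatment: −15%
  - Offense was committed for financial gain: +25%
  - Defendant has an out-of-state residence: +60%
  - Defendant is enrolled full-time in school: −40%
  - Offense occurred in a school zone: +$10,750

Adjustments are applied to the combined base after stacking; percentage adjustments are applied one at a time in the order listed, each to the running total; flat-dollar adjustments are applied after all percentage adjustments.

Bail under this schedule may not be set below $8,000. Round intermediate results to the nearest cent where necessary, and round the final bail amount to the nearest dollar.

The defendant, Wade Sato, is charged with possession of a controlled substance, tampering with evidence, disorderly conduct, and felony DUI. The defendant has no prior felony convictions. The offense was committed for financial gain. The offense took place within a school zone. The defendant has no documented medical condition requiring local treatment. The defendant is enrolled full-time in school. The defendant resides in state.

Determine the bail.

Base amounts from the schedule: possession of a controlled substance $4,500; tampering with evidence $1,300; disorderly conduct $2,250; felony DUI $40,900.
Stacking rule: highest base plus $17,500 per additional charge. Highest is felony DUI at $40,900; 3 additional charges → +$52,500. Combined base = $93,400.
Offense was committed for financial gain (+25%): $93,400 × 1.25 = $116,750.
Defendant is enrolled full-time in school (−40%): $116,750 × 0.6 = $70,050.
Offense occurred in a school zone (+$10,750 flat): $70,050 + $10,750 = $80,800.
$80,800 is at or above the $8,000 minimum.

$80,800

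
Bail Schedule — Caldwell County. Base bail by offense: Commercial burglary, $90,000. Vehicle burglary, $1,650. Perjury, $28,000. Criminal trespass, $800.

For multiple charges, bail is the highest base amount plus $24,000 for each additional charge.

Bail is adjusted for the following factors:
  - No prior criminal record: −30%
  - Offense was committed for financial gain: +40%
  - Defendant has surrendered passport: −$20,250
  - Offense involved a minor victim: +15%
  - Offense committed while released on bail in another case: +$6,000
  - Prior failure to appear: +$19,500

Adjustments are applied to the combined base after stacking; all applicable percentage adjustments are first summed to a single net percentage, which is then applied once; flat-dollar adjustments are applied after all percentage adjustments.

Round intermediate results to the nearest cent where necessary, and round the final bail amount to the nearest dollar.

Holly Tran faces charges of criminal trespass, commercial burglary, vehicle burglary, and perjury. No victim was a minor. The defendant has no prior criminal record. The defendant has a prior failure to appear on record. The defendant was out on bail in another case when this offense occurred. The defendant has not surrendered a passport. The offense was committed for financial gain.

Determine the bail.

$203,700

Base amounts from the schedule: criminal trespass $800; commercial burglary $90,000; vehicle burglary $1,650; perjury $28,000.
Stacking rule: highest base plus $24,000 per additional charge. Highest is commercial burglary at $90,000; 3 additional charges → +$72,000. Combined base = $162,000.
Net percentage adjustment: −30% +40% = +10%. $162,000 × 1.1 = $178,200.
Offense committed while released on bail in another case (+$6,000 flat): $178,200 + $6,000 = $184,200.
Prior failure to appear (+$19,500 flat): $184,200 + $19,500 = $203,700.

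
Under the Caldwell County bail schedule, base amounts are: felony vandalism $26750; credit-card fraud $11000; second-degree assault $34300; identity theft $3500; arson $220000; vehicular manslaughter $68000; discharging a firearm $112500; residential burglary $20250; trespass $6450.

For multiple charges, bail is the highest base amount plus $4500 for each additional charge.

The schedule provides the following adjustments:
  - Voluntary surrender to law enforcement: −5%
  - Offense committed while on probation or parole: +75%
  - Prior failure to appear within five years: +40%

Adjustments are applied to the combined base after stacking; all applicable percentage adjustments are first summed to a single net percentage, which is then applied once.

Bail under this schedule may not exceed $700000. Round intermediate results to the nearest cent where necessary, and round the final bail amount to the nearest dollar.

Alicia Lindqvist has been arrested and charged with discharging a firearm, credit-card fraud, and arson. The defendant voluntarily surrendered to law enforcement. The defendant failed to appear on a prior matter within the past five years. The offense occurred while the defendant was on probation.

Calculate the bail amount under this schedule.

$480900

Base amounts from the schedule: discharging a firearm $112500; credit-card fraud $11000; arson $220000.
Stacking rule: highest base plus $4500 per additional charge. Highest is arson at $220000; 2 additional charges → +$9000. Combined base = $229000.
Net percentage adjustment: −5% +75% +40% = +110%. $229000 × 2.1 = $480900.
$480900 is within the $700000 maximum.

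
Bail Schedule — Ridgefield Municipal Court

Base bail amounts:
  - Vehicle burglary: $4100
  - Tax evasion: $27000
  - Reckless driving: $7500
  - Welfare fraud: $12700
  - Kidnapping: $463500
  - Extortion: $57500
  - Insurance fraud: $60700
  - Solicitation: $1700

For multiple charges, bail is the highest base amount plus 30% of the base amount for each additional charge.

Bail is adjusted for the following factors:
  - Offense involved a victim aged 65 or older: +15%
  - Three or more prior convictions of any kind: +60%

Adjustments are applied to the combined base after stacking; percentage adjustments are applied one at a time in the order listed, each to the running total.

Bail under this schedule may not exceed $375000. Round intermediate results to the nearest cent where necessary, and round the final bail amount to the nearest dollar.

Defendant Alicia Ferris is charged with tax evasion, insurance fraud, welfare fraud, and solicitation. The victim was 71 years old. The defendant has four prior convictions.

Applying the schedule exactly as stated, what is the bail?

Base amounts from the schedule: tax evasion $27000; insurance fraud $60700; welfare fraud $12700; solicitation $1700.
Stacking rule: highest base plus 30% of each additional charge. Highest is insurance fraud at $60700. Additional: $27000 × 30% = $8100; $12700 × 30% = $3810; $1700 × 30% = $510. Combined base = $60700 + $12420 = $73120.
Offense involved a victim aged 65 or older (+15%): $73120 × 1.15 = $84088.
Three or more prior convictions of any kind (+60%): $84088 × 1.6 = $134540.80.
$134540.80 is within the $375000 maximum.
Rounded to the nearest dollar: $134541.

$134541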